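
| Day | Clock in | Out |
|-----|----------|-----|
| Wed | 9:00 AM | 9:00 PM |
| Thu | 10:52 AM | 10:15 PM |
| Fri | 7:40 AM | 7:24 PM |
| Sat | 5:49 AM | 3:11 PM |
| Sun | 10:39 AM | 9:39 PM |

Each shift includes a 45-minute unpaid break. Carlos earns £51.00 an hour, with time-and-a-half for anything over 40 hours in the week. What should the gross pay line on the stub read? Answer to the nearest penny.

£2937.60

Wed: 9:00 AM–9:00 PM = 12 h 0 min; less 45 min break → 11 h 15 min
Thu: 10:52 AM–10:15 PM = 11 h 23 min; less 45 min break → 10 h 38 min
Fri: 7:40 AM–7:24 PM = 11 h 44 min; less 45 min break → 10 h 59 min
Sat: 5:49 AM–3:11 PM = 9 h 22 min; less 45 min break → 8 h 37 min
Sun: 10:39 AM–9:39 PM = 11 h 0 min; less 45 min break → 10 h 15 min
Total worked: 51 h 44 min = 3104 min.
Regular 40 h 0 min = 2400 min at £51.00/h; overtime 11 h 44 min = 704 min at £76.50/h.
Pay = (2400 × £51.00 + 704 × £76.50) ÷ 60 = £2937.60.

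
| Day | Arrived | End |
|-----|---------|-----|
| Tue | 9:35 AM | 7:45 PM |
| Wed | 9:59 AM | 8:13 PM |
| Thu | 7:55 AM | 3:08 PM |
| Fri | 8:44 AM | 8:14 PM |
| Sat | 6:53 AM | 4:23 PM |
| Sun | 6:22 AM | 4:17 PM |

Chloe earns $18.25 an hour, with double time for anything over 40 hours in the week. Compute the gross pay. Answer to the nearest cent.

$1406.47

Tue: 9:35 AM–7:45 PM = 10 h 10 min
Wed: 9:59 AM–8:13 PM = 10 h 14 min
Thu: 7:55 AM–3:08 PM = 7 h 13 min
Fri: 8:44 AM–8:14 PM = 11 h 30 min
Sat: 6:53 AM–4:23 PM = 9 h 30 min
Sun: 6:22 AM–4:17 PM = 9 h 55 min
Total worked: 58 h 32 min = 3512 min.
Regular 40 h 0 min = 2400 min at $18.25/h; overtime 18 h 32 min = 1112 min at $36.50/h.
Pay = (2400 × $18.25 + 1112 × $36.50) ÷ 60 = $1406.47.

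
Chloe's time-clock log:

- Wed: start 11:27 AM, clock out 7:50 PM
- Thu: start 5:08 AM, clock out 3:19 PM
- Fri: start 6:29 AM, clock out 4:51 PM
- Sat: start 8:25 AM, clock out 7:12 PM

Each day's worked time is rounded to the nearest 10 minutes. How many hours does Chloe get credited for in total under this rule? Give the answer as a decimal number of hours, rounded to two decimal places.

39.67 hours

Wed: 11:27 AM–7:50 PM = 8 h 23 min → rounds to 8 h 20 min
Thu: 5:08 AM–3:19 PM = 10 h 11 min → rounds to 10 h 10 min
Fri: 6:29 AM–4:51 PM = 10 h 22 min → rounds to 10 h 20 min
Sat: 8:25 AM–7:12 PM = 10 h 47 min → rounds to 10 h 50 min
Total credited: 39 h 40 min.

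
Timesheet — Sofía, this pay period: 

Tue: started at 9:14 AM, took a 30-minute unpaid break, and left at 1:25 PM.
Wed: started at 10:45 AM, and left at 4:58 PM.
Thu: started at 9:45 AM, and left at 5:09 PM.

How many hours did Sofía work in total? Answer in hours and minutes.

Tue: 9:14 AM–1:25 PM = 4 h 11 min; less 30 min break → 3 h 41 min
Wed: 10:45 AM–4:58 PM = 6 h 13 min
Thu: 9:45 AM–5:09 PM = 7 h 24 min
Total: 3 h 41 min + 6 h 13 min + 7 h 24 min = 17 h 18 min.

17 h 18 min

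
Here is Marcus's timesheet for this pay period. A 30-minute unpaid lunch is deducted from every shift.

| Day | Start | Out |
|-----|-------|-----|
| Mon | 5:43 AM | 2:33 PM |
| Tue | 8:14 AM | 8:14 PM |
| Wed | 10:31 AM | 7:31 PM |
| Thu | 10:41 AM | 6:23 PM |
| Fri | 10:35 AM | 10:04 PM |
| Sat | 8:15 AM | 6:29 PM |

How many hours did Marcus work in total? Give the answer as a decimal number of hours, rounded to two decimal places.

Mon: 5:43 AM–2:33 PM = 8 h 50 min; less 30 min break → 8 h 20 min
Tue: 8:14 AM–8:14 PM = 12 h 0 min; less 30 min break → 11 h 30 min
Wed: 10:31 AM–7:31 PM = 9 h 0 min; less 30 min break → 8 h 30 min
Thu: 10:41 AM–6:23 PM = 7 h 42 min; less 30 min break → 7 h 12 min
Fri: 10:35 AM–10:04 PM = 11 h 29 min; less 30 min break → 10 h 59 min
Sat: 8:15 AM–6:29 PM = 10 h 14 min; less 30 min break → 9 h 44 min
Total: 8 h 20 min + 11 h 30 min + 8 h 30 min + 7 h 12 min + 10 h 59 min + 9 h 44 min = 56 h 15 min.

56.25 hours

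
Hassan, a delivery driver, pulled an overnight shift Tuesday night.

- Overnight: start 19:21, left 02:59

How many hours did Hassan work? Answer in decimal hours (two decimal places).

7.63 hours

Overnight: 19:21 → midnight = 4 h 39 min; midnight → 02:59 = 2 h 59 min; span 7 h 38 min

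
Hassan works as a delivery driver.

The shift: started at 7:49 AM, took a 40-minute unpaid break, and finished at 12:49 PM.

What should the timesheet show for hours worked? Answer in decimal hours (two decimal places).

4.33 hours

The shift: 7:49 AM–12:49 PM = 5 h 0 min; less 40 min break → 4 h 20 min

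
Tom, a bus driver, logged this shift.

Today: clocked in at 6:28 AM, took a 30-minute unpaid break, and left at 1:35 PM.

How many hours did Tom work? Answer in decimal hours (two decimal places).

Today: 6:28 AM–1:35 PM = 7 h 7 min; less 30 min break → 6 h 37 min

6.62 hours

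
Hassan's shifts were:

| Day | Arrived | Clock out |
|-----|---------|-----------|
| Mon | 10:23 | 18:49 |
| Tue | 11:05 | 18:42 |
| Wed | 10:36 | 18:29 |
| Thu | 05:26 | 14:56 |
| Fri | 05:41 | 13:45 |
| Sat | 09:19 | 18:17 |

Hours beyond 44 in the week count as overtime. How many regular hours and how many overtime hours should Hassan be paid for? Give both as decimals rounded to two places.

Regular 44.00 hours, overtime 6.47 hours

Mon: 10:23–18:49 = 8 h 26 min
Tue: 11:05–18:42 = 7 h 37 min
Wed: 10:36–18:29 = 7 h 53 min
Thu: 05:26–14:56 = 9 h 30 min
Fri: 05:41–13:45 = 8 h 4 min
Sat: 09:19–18:17 = 8 h 58 min
Total worked: 50 h 28 min = 50.47 h.
Threshold 44 h → overtime 6 h 28 min, regular 44 h 0 min.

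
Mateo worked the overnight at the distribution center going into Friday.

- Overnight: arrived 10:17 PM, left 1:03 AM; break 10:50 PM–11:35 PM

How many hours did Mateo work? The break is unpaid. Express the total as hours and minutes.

Overnight: 10:17 PM → midnight = 1 h 43 min; midnight → 1:03 AM = 1 h 3 min; span 2 h 46 min; less 45 min break → 2 h 1 min

2 h 1 min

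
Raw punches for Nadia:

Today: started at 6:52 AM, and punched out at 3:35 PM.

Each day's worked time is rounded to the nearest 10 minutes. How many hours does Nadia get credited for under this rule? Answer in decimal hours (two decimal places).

Today: 6:52 AM–3:35 PM = 8 h 43 min → rounds to 8 h 40 min

8.67 hours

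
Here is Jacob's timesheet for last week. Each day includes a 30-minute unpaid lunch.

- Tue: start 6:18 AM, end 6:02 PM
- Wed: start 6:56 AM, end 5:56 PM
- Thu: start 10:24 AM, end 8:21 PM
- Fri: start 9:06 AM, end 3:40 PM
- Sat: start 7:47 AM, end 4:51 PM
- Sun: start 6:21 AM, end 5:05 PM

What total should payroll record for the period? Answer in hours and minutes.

Tue: 6:18 AM–6:02 PM = 11 h 44 min; less 30 min break → 11 h 14 min
Wed: 6:56 AM–5:56 PM = 11 h 0 min; less 30 min break → 10 h 30 min
Thu: 10:24 AM–8:21 PM = 9 h 57 min; less 30 min break → 9 h 27 min
Fri: 9:06 AM–3:40 PM = 6 h 34 min; less 30 min break → 6 h 4 min
Sat: 7:47 AM–4:51 PM = 9 h 4 min; less 30 min break → 8 h 34 min
Sun: 6:21 AM–5:05 PM = 10 h 44 min; less 30 min break → 10 h 14 min
Total: 11 h 14 min + 10 h 30 min + 9 h 27 min + 6 h 4 min + 8 h 34 min + 10 h 14 min = 56 h 3 min.

56 h 3 min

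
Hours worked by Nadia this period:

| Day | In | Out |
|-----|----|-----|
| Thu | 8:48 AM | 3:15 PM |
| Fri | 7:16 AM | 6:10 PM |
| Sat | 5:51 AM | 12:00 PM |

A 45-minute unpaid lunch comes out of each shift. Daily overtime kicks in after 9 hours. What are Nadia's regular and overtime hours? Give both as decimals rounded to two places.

Regular 20.10 hours, overtime 1.15 hours

Thu: 8:48 AM–3:15 PM = 6 h 27 min; less 45 min break → 5 h 42 min
Fri: 7:16 AM–6:10 PM = 10 h 54 min; less 45 min break → 10 h 9 min
Sat: 5:51 AM–12:00 PM = 6 h 9 min; less 45 min break → 5 h 24 min
Thu reg 5 h 42 min / OT 0 h 0 min; Fri reg 9 h 0 min / OT 1 h 9 min; Sat reg 5 h 24 min / OT 0 h 0 min.
Totals: regular 20 h 6 min, overtime 1 h 9 min.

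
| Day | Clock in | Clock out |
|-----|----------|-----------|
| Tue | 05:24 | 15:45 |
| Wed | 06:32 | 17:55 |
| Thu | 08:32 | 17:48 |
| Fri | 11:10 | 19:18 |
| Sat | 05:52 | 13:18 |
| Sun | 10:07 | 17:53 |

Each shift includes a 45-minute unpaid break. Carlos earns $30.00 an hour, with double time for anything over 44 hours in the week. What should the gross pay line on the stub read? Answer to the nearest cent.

$1670.00

Tue: 05:24–15:45 = 10 h 21 min; less 45 min break → 9 h 36 min
Wed: 06:32–17:55 = 11 h 23 min; less 45 min break → 10 h 38 min
Thu: 08:32–17:48 = 9 h 16 min; less 45 min break → 8 h 31 min
Fri: 11:10–19:18 = 8 h 8 min; less 45 min break → 7 h 23 min
Sat: 05:52–13:18 = 7 h 26 min; less 45 min break → 6 h 41 min
Sun: 10:07–17:53 = 7 h 46 min; less 45 min break → 7 h 1 min
Total worked: 49 h 50 min = 2990 min.
Regular 44 h 0 min = 2640 min at $30.00/h; overtime 5 h 50 min = 350 min at $60.00/h.
Pay = (2640 × $30.00 + 350 × $60.00) ÷ 60 = $1670.00.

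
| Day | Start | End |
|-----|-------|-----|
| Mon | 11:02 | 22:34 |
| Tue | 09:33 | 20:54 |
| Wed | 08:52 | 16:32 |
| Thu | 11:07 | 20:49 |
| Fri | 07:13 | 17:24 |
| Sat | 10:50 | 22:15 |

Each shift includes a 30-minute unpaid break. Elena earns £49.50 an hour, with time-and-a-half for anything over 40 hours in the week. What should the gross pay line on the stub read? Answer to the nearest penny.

£3379.61

Mon: 11:02–22:34 = 11 h 32 min; less 30 min break → 11 h 2 min
Tue: 09:33–20:54 = 11 h 21 min; less 30 min break → 10 h 51 min
Wed: 08:52–16:32 = 7 h 40 min; less 30 min break → 7 h 10 min
Thu: 11:07–20:49 = 9 h 42 min; less 30 min break → 9 h 12 min
Fri: 07:13–17:24 = 10 h 11 min; less 30 min break → 9 h 41 min
Sat: 10:50–22:15 = 11 h 25 min; less 30 min break → 10 h 55 min
Total worked: 58 h 51 min = 3531 min.
Regular 40 h 0 min = 2400 min at £49.50/h; overtime 18 h 51 min = 1131 min at £74.25/h.
Pay = (2400 × £49.50 + 1131 × £74.25) ÷ 60 = £3379.61.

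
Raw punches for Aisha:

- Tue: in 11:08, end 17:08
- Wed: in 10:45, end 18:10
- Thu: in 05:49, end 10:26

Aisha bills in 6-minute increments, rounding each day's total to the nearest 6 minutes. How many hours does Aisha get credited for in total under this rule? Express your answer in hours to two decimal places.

Tue: 11:08–17:08 = 6 h 0 min → rounds to 6 h 0 min
Wed: 10:45–18:10 = 7 h 25 min → rounds to 7 h 24 min
Thu: 05:49–10:26 = 4 h 37 min → rounds to 4 h 36 min
Total credited: 18 h 0 min.

18.00 hours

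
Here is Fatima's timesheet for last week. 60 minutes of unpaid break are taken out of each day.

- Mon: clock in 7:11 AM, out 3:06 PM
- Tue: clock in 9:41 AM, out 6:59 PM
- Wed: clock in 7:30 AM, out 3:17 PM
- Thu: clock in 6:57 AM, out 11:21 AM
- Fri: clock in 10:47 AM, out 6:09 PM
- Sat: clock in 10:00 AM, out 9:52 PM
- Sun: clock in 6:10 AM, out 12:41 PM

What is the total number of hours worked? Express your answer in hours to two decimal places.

Mon: 7:11 AM–3:06 PM = 7 h 55 min; less 60 min break → 6 h 55 min
Tue: 9:41 AM–6:59 PM = 9 h 18 min; less 60 min break → 8 h 18 min
Wed: 7:30 AM–3:17 PM = 7 h 47 min; less 60 min break → 6 h 47 min
Thu: 6:57 AM–11:21 AM = 4 h 24 min; less 60 min break → 3 h 24 min
Fri: 10:47 AM–6:09 PM = 7 h 22 min; less 60 min break → 6 h 22 min
Sat: 10:00 AM–9:52 PM = 11 h 52 min; less 60 min break → 10 h 52 min
Sun: 6:10 AM–12:41 PM = 6 h 31 min; less 60 min break → 5 h 31 min
Total: 6 h 55 min + 8 h 18 min + 6 h 47 min + 3 h 24 min + 6 h 22 min + 10 h 52 min + 5 h 31 min = 48 h 9 min.

48.15 hours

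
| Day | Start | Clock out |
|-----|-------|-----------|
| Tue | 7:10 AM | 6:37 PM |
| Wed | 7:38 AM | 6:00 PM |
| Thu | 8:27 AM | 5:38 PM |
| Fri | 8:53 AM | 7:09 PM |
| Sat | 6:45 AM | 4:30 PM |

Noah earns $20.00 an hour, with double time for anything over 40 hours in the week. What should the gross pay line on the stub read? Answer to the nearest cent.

$1240.67

Tue: 7:10 AM–6:37 PM = 11 h 27 min
Wed: 7:38 AM–6:00 PM = 10 h 22 min
Thu: 8:27 AM–5:38 PM = 9 h 11 min
Fri: 8:53 AM–7:09 PM = 10 h 16 min
Sat: 6:45 AM–4:30 PM = 9 h 45 min
Total worked: 51 h 1 min = 3061 min.
Regular 40 h 0 min = 2400 min at $20.00/h; overtime 11 h 1 min = 661 min at $40.00/h.
Pay = (2400 × $20.00 + 661 × $40.00) ÷ 60 = $1240.67.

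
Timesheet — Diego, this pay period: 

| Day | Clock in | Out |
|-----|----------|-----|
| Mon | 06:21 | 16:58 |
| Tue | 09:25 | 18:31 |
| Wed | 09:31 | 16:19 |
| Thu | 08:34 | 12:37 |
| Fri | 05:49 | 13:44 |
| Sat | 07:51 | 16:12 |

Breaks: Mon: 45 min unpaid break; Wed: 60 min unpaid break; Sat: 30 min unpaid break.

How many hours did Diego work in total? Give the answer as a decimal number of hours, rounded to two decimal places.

Mon: 06:21–16:58 = 10 h 37 min; less 45 min break → 9 h 52 min
Tue: 09:25–18:31 = 9 h 6 min
Wed: 09:31–16:19 = 6 h 48 min; less 60 min break → 5 h 48 min
Thu: 08:34–12:37 = 4 h 3 min
Fri: 05:49–13:44 = 7 h 55 min
Sat: 07:51–16:12 = 8 h 21 min; less 30 min break → 7 h 51 min
Total: 9 h 52 min + 9 h 6 min + 5 h 48 min + 4 h 3 min + 7 h 55 min + 7 h 51 min = 44 h 35 min.

44.58 hours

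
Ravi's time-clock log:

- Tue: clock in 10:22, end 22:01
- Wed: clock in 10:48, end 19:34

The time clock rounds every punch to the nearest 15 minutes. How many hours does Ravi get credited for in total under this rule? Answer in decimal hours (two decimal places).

Tue: in 10:22→10:15, out 22:01→22:00; 11 h 45 min
Wed: in 10:48→10:45, out 19:34→19:30; 8 h 45 min
Total credited: 20 h 30 min.

20.50 hours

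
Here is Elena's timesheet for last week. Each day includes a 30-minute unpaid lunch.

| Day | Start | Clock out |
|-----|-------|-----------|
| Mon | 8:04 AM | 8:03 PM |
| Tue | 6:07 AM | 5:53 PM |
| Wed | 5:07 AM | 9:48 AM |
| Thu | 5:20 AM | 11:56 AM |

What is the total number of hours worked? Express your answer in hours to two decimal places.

Mon: 8:04 AM–8:03 PM = 11 h 59 min; less 30 min break → 11 h 29 min
Tue: 6:07 AM–5:53 PM = 11 h 46 min; less 30 min break → 11 h 16 min
Wed: 5:07 AM–9:48 AM = 4 h 41 min; less 30 min break → 4 h 11 min
Thu: 5:20 AM–11:56 AM = 6 h 36 min; less 30 min break → 6 h 6 min
Total: 11 h 29 min + 11 h 16 min + 4 h 11 min + 6 h 6 min = 33 h 2 min.

33.03 hours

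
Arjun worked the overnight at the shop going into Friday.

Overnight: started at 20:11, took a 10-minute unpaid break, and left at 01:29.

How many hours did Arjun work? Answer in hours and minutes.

Overnight: 20:11 → midnight = 3 h 49 min; midnight → 01:29 = 1 h 29 min; span 5 h 18 min; less 10 min break → 5 h 8 min

5 h 8 min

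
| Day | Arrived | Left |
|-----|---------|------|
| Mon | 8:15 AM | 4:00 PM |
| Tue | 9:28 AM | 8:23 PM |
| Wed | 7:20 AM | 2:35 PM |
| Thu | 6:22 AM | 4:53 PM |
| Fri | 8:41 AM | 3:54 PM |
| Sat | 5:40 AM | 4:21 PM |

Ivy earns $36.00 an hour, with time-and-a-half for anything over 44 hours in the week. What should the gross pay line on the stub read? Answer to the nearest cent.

$2142.00

Mon: 8:15 AM–4:00 PM = 7 h 45 min
Tue: 9:28 AM–8:23 PM = 10 h 55 min
Wed: 7:20 AM–2:35 PM = 7 h 15 min
Thu: 6:22 AM–4:53 PM = 10 h 31 min
Fri: 8:41 AM–3:54 PM = 7 h 13 min
Sat: 5:40 AM–4:21 PM = 10 h 41 min
Total worked: 54 h 20 min = 3260 min.
Regular 44 h 0 min = 2640 min at $36.00/h; overtime 10 h 20 min = 620 min at $54.00/h.
Pay = (2640 × $36.00 + 620 × $54.00) ÷ 60 = $2142.00.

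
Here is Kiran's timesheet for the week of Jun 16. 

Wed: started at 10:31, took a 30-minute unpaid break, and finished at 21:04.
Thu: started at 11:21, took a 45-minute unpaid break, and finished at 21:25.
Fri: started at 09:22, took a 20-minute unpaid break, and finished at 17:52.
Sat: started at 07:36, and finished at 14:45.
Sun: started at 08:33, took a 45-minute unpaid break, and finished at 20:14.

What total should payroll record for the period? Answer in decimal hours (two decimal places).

Wed: 10:31–21:04 = 10 h 33 min; less 30 min break → 10 h 3 min
Thu: 11:21–21:25 = 10 h 4 min; less 45 min break → 9 h 19 min
Fri: 09:22–17:52 = 8 h 30 min; less 20 min break → 8 h 10 min
Sat: 07:36–14:45 = 7 h 9 min
Sun: 08:33–20:14 = 11 h 41 min; less 45 min break → 10 h 56 min
Total: 10 h 3 min + 9 h 19 min + 8 h 10 min + 7 h 9 min + 10 h 56 min = 45 h 37 min.

45.62 hours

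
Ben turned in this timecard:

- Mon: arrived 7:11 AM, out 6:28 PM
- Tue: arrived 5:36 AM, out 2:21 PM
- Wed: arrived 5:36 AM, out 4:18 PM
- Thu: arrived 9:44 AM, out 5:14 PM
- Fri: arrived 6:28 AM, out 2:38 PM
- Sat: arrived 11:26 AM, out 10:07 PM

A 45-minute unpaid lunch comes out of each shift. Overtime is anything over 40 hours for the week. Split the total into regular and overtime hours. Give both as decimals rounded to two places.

Mon: 7:11 AM–6:28 PM = 11 h 17 min; less 45 min break → 10 h 32 min
Tue: 5:36 AM–2:21 PM = 8 h 45 min; less 45 min break → 8 h 0 min
Wed: 5:36 AM–4:18 PM = 10 h 42 min; less 45 min break → 9 h 57 min
Thu: 9:44 AM–5:14 PM = 7 h 30 min; less 45 min break → 6 h 45 min
Fri: 6:28 AM–2:38 PM = 8 h 10 min; less 45 min break → 7 h 25 min
Sat: 11:26 AM–10:07 PM = 10 h 41 min; less 45 min break → 9 h 56 min
Total worked: 52 h 35 min = 52.58 h.
Threshold 40 h → overtime 12 h 35 min, regular 40 h 0 min.

Regular 40.00 hours, overtime 12.58 hours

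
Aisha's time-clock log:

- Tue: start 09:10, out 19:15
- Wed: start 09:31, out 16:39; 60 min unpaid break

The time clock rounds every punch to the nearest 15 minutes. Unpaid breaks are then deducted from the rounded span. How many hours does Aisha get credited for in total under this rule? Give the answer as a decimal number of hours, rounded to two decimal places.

Tue: in 09:10→09:15, out 19:15→19:15; 10 h 0 min
Wed: in 09:31→09:30, out 16:39→16:45; 7 h 15 min − 60 min = 6 h 15 min
Total credited: 16 h 15 min.

16.25 hours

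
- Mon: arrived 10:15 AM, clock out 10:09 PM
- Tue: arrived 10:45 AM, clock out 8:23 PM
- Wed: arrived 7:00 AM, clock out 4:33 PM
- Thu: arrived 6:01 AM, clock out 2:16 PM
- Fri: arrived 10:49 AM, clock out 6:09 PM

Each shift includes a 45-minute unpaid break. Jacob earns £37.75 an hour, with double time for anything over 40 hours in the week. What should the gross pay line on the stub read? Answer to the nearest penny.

Mon: 10:15 AM–10:09 PM = 11 h 54 min; less 45 min break → 11 h 9 min
Tue: 10:45 AM–8:23 PM = 9 h 38 min; less 45 min break → 8 h 53 min
Wed: 7:00 AM–4:33 PM = 9 h 33 min; less 45 min break → 8 h 48 min
Thu: 6:01 AM–2:16 PM = 8 h 15 min; less 45 min break → 7 h 30 min
Fri: 10:49 AM–6:09 PM = 7 h 20 min; less 45 min break → 6 h 35 min
Total worked: 42 h 55 min = 2575 min.
Regular 40 h 0 min = 2400 min at £37.75/h; overtime 2 h 55 min = 175 min at £75.50/h.
Pay = (2400 × £37.75 + 175 × £75.50) ÷ 60 = £1730.21.

£1730.21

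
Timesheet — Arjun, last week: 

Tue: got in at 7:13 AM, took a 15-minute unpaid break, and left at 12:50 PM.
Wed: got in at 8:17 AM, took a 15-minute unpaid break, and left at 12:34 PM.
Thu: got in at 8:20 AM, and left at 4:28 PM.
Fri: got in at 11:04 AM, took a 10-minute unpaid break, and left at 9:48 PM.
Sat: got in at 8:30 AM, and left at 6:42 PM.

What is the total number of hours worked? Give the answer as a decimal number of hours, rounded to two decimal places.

38.30 hours

Tue: 7:13 AM–12:50 PM = 5 h 37 min; less 15 min break → 5 h 22 min
Wed: 8:17 AM–12:34 PM = 4 h 17 min; less 15 min break → 4 h 2 min
Thu: 8:20 AM–4:28 PM = 8 h 8 min
Fri: 11:04 AM–9:48 PM = 10 h 44 min; less 10 min break → 10 h 34 min
Sat: 8:30 AM–6:42 PM = 10 h 12 min
Total: 5 h 22 min + 4 h 2 min + 8 h 8 min + 10 h 34 min + 10 h 12 min = 38 h 18 min.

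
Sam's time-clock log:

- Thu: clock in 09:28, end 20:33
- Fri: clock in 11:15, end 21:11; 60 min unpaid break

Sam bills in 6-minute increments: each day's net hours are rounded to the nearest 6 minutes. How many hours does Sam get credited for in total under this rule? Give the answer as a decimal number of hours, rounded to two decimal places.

Thu: 09:28–20:33 = 11 h 5 min → rounds to 11 h 6 min
Fri: 11:15–21:11 = 9 h 56 min − 60 min = 8 h 56 min → rounds to 8 h 54 min
Total credited: 20 h 0 min.

20.00 hours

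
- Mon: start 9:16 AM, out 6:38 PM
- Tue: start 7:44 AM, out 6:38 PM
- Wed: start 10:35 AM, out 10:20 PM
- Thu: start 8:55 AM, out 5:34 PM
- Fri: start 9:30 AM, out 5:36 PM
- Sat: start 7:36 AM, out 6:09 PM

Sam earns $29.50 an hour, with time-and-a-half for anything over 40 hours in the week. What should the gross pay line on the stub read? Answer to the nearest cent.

$2034.76

Mon: 9:16 AM–6:38 PM = 9 h 22 min
Tue: 7:44 AM–6:38 PM = 10 h 54 min
Wed: 10:35 AM–10:20 PM = 11 h 45 min
Thu: 8:55 AM–5:34 PM = 8 h 39 min
Fri: 9:30 AM–5:36 PM = 8 h 6 min
Sat: 7:36 AM–6:09 PM = 10 h 33 min
Total worked: 59 h 19 min = 3559 min.
Regular 40 h 0 min = 2400 min at $29.50/h; overtime 19 h 19 min = 1159 min at $44.25/h.
Pay = (2400 × $29.50 + 1159 × $44.25) ÷ 60 = $2034.76.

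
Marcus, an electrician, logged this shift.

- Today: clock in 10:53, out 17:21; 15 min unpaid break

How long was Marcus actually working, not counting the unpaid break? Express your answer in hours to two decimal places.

6.22 hours

Today: 10:53–17:21 = 6 h 28 min; less 15 min break → 6 h 13 min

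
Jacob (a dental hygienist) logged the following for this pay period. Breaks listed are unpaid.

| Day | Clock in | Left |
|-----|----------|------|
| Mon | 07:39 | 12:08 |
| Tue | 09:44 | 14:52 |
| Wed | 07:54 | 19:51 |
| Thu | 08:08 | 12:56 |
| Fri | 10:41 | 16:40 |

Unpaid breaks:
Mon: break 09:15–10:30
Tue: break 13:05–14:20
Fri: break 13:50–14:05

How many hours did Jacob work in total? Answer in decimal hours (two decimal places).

29.60 hours

Mon: 07:39–12:08 = 4 h 29 min; less 75 min break → 3 h 14 min
Tue: 09:44–14:52 = 5 h 8 min; less 75 min break → 3 h 53 min
Wed: 07:54–19:51 = 11 h 57 min
Thu: 08:08–12:56 = 4 h 48 min
Fri: 10:41–16:40 = 5 h 59 min; less 15 min break → 5 h 44 min
Total: 3 h 14 min + 3 h 53 min + 11 h 57 min + 4 h 48 min + 5 h 44 min = 29 h 36 min.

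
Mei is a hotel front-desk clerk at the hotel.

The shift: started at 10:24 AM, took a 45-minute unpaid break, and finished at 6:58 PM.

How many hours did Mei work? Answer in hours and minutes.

7 h 49 min

The shift: 10:24 AM–6:58 PM = 8 h 34 min; less 45 min break → 7 h 49 min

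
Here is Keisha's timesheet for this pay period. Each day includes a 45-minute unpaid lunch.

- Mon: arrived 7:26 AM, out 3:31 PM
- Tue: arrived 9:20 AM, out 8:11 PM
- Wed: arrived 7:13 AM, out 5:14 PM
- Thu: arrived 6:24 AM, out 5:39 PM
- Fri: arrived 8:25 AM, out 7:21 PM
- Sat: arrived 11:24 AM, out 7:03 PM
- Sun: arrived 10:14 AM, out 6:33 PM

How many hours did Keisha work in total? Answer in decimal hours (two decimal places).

Mon: 7:26 AM–3:31 PM = 8 h 5 min; less 45 min break → 7 h 20 min
Tue: 9:20 AM–8:11 PM = 10 h 51 min; less 45 min break → 10 h 6 min
Wed: 7:13 AM–5:14 PM = 10 h 1 min; less 45 min break → 9 h 16 min
Thu: 6:24 AM–5:39 PM = 11 h 15 min; less 45 min break → 10 h 30 min
Fri: 8:25 AM–7:21 PM = 10 h 56 min; less 45 min break → 10 h 11 min
Sat: 11:24 AM–7:03 PM = 7 h 39 min; less 45 min break → 6 h 54 min
Sun: 10:14 AM–6:33 PM = 8 h 19 min; less 45 min break → 7 h 34 min
Total: 7 h 20 min + 10 h 6 min + 9 h 16 min + 10 h 30 min + 10 h 11 min + 6 h 54 min + 7 h 34 min = 61 h 51 min.

61.85 hours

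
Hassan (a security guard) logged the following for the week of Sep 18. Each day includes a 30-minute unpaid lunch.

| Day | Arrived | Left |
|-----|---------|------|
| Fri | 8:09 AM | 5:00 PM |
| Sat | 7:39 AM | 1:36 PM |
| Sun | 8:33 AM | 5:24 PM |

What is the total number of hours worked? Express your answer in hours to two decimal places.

22.15 hours

Fri: 8:09 AM–5:00 PM = 8 h 51 min; less 30 min break → 8 h 21 min
Sat: 7:39 AM–1:36 PM = 5 h 57 min; less 30 min break → 5 h 27 min
Sun: 8:33 AM–5:24 PM = 8 h 51 min; less 30 min break → 8 h 21 min
Total: 8 h 21 min + 5 h 27 min + 8 h 21 min = 22 h 9 min.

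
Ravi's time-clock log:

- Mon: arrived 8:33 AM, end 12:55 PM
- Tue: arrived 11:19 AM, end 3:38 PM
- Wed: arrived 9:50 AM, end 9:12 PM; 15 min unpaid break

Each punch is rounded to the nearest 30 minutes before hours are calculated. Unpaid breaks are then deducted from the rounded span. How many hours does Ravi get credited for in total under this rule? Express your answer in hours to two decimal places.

Mon: in 8:33 AM→8:30 AM, out 12:55 PM→1:00 PM; 4 h 30 min
Tue: in 11:19 AM→11:30 AM, out 3:38 PM→3:30 PM; 4 h 0 min
Wed: in 9:50 AM→10:00 AM, out 9:12 PM→9:00 PM; 11 h 0 min − 15 min = 10 h 45 min
Total credited: 19 h 15 min.

19.25 hours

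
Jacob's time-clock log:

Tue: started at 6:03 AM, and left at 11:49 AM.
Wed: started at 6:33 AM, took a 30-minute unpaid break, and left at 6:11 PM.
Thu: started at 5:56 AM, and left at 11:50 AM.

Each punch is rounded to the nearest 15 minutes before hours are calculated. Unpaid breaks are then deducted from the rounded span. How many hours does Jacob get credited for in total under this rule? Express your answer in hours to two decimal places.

Tue: in 6:03 AM→6:00 AM, out 11:49 AM→11:45 AM; 5 h 45 min
Wed: in 6:33 AM→6:30 AM, out 6:11 PM→6:15 PM; 11 h 45 min − 30 min = 11 h 15 min
Thu: in 5:56 AM→6:00 AM, out 11:50 AM→11:45 AM; 5 h 45 min
Total credited: 22 h 45 min.

22.75 hours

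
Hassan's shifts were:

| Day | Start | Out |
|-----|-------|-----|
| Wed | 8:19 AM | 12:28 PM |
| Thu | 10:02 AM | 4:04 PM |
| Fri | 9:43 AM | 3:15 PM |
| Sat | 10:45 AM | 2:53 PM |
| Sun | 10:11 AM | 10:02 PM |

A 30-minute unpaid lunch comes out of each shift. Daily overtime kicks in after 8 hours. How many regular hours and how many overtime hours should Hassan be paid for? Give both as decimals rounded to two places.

Regular 25.85 hours, overtime 3.35 hours

Wed: 8:19 AM–12:28 PM = 4 h 9 min; less 30 min break → 3 h 39 min
Thu: 10:02 AM–4:04 PM = 6 h 2 min; less 30 min break → 5 h 32 min
Fri: 9:43 AM–3:15 PM = 5 h 32 min; less 30 min break → 5 h 2 min
Sat: 10:45 AM–2:53 PM = 4 h 8 min; less 30 min break → 3 h 38 min
Sun: 10:11 AM–10:02 PM = 11 h 51 min; less 30 min break → 11 h 21 min
Wed reg 3 h 39 min / OT 0 h 0 min; Thu reg 5 h 32 min / OT 0 h 0 min; Fri reg 5 h 2 min / OT 0 h 0 min; Sat reg 3 h 38 min / OT 0 h 0 min; Sun reg 8 h 0 min / OT 3 h 21 min.
Totals: regular 25 h 51 min, overtime 3 h 21 min.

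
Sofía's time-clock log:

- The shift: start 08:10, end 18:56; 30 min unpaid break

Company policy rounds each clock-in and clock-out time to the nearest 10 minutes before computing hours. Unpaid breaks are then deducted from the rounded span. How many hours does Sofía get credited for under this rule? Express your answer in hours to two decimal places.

The shift: in 08:10→08:10, out 18:56→19:00; 10 h 50 min − 30 min = 10 h 20 min

10.33 hours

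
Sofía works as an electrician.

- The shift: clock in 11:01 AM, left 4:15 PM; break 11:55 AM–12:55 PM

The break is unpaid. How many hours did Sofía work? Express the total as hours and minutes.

The shift: 11:01 AM–4:15 PM = 5 h 14 min; less 60 min break → 4 h 14 min

4 h 14 min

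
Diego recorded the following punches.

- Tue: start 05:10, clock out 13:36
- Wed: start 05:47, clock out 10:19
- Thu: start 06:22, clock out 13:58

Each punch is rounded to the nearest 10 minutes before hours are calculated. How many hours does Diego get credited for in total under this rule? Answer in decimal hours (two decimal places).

20.67 hours

Tue: in 05:10→05:10, out 13:36→13:40; 8 h 30 min
Wed: in 05:47→05:50, out 10:19→10:20; 4 h 30 min
Thu: in 06:22→06:20, out 13:58→14:00; 7 h 40 min
Total credited: 20 h 40 min.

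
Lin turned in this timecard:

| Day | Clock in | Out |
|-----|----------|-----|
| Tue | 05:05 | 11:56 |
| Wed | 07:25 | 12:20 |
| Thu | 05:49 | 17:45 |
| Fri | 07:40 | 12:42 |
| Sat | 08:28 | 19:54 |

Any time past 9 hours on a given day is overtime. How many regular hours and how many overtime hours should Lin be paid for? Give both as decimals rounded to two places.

Regular 34.80 hours, overtime 5.37 hours

Tue: 05:05–11:56 = 6 h 51 min
Wed: 07:25–12:20 = 4 h 55 min
Thu: 05:49–17:45 = 11 h 56 min
Fri: 07:40–12:42 = 5 h 2 min
Sat: 08:28–19:54 = 11 h 26 min
Tue reg 6 h 51 min / OT 0 h 0 min; Wed reg 4 h 55 min / OT 0 h 0 min; Thu reg 9 h 0 min / OT 2 h 56 min; Fri reg 5 h 2 min / OT 0 h 0 min; Sat reg 9 h 0 min / OT 2 h 26 min.
Totals: regular 34 h 48 min, overtime 5 h 22 min.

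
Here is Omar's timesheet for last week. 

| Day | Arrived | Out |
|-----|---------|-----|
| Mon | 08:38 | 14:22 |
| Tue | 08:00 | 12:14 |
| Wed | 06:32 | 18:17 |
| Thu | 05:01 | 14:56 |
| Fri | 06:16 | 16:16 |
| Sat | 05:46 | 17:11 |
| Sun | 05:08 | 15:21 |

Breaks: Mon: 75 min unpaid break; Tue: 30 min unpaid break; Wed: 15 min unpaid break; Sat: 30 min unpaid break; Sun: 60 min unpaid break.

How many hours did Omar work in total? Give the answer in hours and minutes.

59 h 46 min

Mon: 08:38–14:22 = 5 h 44 min; less 75 min break → 4 h 29 min
Tue: 08:00–12:14 = 4 h 14 min; less 30 min break → 3 h 44 min
Wed: 06:32–18:17 = 11 h 45 min; less 15 min break → 11 h 30 min
Thu: 05:01–14:56 = 9 h 55 min
Fri: 06:16–16:16 = 10 h 0 min
Sat: 05:46–17:11 = 11 h 25 min; less 30 min break → 10 h 55 min
Sun: 05:08–15:21 = 10 h 13 min; less 60 min break → 9 h 13 min
Total: 4 h 29 min + 3 h 44 min + 11 h 30 min + 9 h 55 min + 10 h 0 min + 10 h 55 min + 9 h 13 min = 59 h 46 min.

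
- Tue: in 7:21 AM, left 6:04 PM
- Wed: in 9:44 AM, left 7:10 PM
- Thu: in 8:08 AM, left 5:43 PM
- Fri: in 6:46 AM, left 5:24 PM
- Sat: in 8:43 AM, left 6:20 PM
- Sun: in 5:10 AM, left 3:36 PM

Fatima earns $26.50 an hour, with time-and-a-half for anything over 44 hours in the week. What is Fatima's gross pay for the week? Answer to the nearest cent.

Tue: 7:21 AM–6:04 PM = 10 h 43 min
Wed: 9:44 AM–7:10 PM = 9 h 26 min
Thu: 8:08 AM–5:43 PM = 9 h 35 min
Fri: 6:46 AM–5:24 PM = 10 h 38 min
Sat: 8:43 AM–6:20 PM = 9 h 37 min
Sun: 5:10 AM–3:36 PM = 10 h 26 min
Total worked: 60 h 25 min = 3625 min.
Regular 44 h 0 min = 2640 min at $26.50/h; overtime 16 h 25 min = 985 min at $39.75/h.
Pay = (2640 × $26.50 + 985 × $39.75) ÷ 60 = $1818.56.

$1818.56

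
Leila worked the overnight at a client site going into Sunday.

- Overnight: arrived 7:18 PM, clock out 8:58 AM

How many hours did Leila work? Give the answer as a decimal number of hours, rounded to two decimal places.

Overnight: 7:18 PM → midnight = 4 h 42 min; midnight → 8:58 AM = 8 h 58 min; span 13 h 40 min

13.67 hours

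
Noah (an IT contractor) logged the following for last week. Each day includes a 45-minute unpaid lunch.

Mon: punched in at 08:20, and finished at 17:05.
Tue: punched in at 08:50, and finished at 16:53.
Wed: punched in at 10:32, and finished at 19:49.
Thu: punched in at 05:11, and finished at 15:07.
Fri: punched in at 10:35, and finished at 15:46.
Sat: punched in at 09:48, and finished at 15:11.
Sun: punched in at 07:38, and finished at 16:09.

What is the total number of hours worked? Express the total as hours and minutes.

Mon: 08:20–17:05 = 8 h 45 min; less 45 min break → 8 h 0 min
Tue: 08:50–16:53 = 8 h 3 min; less 45 min break → 7 h 18 min
Wed: 10:32–19:49 = 9 h 17 min; less 45 min break → 8 h 32 min
Thu: 05:11–15:07 = 9 h 56 min; less 45 min break → 9 h 11 min
Fri: 10:35–15:46 = 5 h 11 min; less 45 min break → 4 h 26 min
Sat: 09:48–15:11 = 5 h 23 min; less 45 min break → 4 h 38 min
Sun: 07:38–16:09 = 8 h 31 min; less 45 min break → 7 h 46 min
Total: 8 h 0 min + 7 h 18 min + 8 h 32 min + 9 h 11 min + 4 h 26 min + 4 h 38 min + 7 h 46 min = 49 h 51 min.

49 h 51 min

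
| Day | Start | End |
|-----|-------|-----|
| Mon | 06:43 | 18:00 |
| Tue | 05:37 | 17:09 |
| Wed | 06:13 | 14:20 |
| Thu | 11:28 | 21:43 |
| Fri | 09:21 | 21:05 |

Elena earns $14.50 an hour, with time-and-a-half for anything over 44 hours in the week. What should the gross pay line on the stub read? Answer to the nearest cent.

$831.94

Mon: 06:43–18:00 = 11 h 17 min
Tue: 05:37–17:09 = 11 h 32 min
Wed: 06:13–14:20 = 8 h 7 min
Thu: 11:28–21:43 = 10 h 15 min
Fri: 09:21–21:05 = 11 h 44 min
Total worked: 52 h 55 min = 3175 min.
Regular 44 h 0 min = 2640 min at $14.50/h; overtime 8 h 55 min = 535 min at $21.75/h.
Pay = (2640 × $14.50 + 535 × $21.75) ÷ 60 = $831.94.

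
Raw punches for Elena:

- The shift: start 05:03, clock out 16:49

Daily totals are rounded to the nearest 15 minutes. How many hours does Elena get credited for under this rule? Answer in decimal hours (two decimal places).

The shift: 05:03–16:49 = 11 h 46 min → rounds to 11 h 45 min

11.75 hours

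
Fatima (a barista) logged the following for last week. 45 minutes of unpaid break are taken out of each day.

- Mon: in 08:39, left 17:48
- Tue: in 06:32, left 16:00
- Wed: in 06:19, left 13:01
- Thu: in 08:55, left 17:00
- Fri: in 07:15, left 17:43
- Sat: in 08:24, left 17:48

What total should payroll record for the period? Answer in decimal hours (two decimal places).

48.77 hours

Mon: 08:39–17:48 = 9 h 9 min; less 45 min break → 8 h 24 min
Tue: 06:32–16:00 = 9 h 28 min; less 45 min break → 8 h 43 min
Wed: 06:19–13:01 = 6 h 42 min; less 45 min break → 5 h 57 min
Thu: 08:55–17:00 = 8 h 5 min; less 45 min break → 7 h 20 min
Fri: 07:15–17:43 = 10 h 28 min; less 45 min break → 9 h 43 min
Sat: 08:24–17:48 = 9 h 24 min; less 45 min break → 8 h 39 min
Total: 8 h 24 min + 8 h 43 min + 5 h 57 min + 7 h 20 min + 9 h 43 min + 8 h 39 min = 48 h 46 min.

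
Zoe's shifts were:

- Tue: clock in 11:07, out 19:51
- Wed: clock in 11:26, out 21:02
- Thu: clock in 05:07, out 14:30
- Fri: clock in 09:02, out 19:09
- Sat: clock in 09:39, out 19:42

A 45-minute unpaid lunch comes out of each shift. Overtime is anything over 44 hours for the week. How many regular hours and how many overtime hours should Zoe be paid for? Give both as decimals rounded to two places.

Tue: 11:07–19:51 = 8 h 44 min; less 45 min break → 7 h 59 min
Wed: 11:26–21:02 = 9 h 36 min; less 45 min break → 8 h 51 min
Thu: 05:07–14:30 = 9 h 23 min; less 45 min break → 8 h 38 min
Fri: 09:02–19:09 = 10 h 7 min; less 45 min break → 9 h 22 min
Sat: 09:39–19:42 = 10 h 3 min; less 45 min break → 9 h 18 min
Total worked: 44 h 8 min = 44.13 h.
Threshold 44 h → overtime 0 h 8 min, regular 44 h 0 min.

Regular 44.00 hours, overtime 0.13 hours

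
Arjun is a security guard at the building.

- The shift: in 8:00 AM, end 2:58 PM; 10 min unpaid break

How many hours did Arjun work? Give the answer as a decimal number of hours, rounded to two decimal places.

6.80 hours

The shift: 8:00 AM–2:58 PM = 6 h 58 min; less 10 min break → 6 h 48 min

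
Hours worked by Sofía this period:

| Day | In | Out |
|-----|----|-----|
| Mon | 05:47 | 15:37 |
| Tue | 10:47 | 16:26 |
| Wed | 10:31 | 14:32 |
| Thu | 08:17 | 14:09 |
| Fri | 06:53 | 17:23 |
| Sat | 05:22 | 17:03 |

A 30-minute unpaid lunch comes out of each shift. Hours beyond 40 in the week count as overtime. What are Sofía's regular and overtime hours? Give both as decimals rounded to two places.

Regular 40.00 hours, overtime 4.55 hours

Mon: 05:47–15:37 = 9 h 50 min; less 30 min break → 9 h 20 min
Tue: 10:47–16:26 = 5 h 39 min; less 30 min break → 5 h 9 min
Wed: 10:31–14:32 = 4 h 1 min; less 30 min break → 3 h 31 min
Thu: 08:17–14:09 = 5 h 52 min; less 30 min break → 5 h 22 min
Fri: 06:53–17:23 = 10 h 30 min; less 30 min break → 10 h 0 min
Sat: 05:22–17:03 = 11 h 41 min; less 30 min break → 11 h 11 min
Total worked: 44 h 33 min = 44.55 h.
Threshold 40 h → overtime 4 h 33 min, regular 40 h 0 min.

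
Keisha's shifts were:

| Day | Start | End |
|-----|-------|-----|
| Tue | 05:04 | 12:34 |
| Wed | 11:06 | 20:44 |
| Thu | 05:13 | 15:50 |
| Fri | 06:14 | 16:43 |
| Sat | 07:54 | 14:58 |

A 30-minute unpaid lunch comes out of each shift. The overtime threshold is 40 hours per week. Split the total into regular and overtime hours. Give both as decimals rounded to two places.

Regular 40.00 hours, overtime 2.80 hours

Tue: 05:04–12:34 = 7 h 30 min; less 30 min break → 7 h 0 min
Wed: 11:06–20:44 = 9 h 38 min; less 30 min break → 9 h 8 min
Thu: 05:13–15:50 = 10 h 37 min; less 30 min break → 10 h 7 min
Fri: 06:14–16:43 = 10 h 29 min; less 30 min break → 9 h 59 min
Sat: 07:54–14:58 = 7 h 4 min; less 30 min break → 6 h 34 min
Total worked: 42 h 48 min = 42.80 h.
Threshold 40 h → overtime 2 h 48 min, regular 40 h 0 min.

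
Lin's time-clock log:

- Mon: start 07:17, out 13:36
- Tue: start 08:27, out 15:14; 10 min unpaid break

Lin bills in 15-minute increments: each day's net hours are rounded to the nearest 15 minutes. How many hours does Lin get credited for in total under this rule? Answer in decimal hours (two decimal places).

12.75 hours

Mon: 07:17–13:36 = 6 h 19 min → rounds to 6 h 15 min
Tue: 08:27–15:14 = 6 h 47 min − 10 min = 6 h 37 min → rounds to 6 h 30 min
Total credited: 12 h 45 min.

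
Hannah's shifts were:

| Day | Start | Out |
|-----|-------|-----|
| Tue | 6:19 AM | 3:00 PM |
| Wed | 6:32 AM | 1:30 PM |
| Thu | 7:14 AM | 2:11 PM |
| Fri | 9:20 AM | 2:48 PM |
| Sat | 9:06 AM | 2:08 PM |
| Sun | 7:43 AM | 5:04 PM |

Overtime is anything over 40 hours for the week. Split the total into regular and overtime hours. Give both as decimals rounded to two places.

Regular 40.00 hours, overtime 2.45 hours

Tue: 6:19 AM–3:00 PM = 8 h 41 min
Wed: 6:32 AM–1:30 PM = 6 h 58 min
Thu: 7:14 AM–2:11 PM = 6 h 57 min
Fri: 9:20 AM–2:48 PM = 5 h 28 min
Sat: 9:06 AM–2:08 PM = 5 h 2 min
Sun: 7:43 AM–5:04 PM = 9 h 21 min
Total worked: 42 h 27 min = 42.45 h.
Threshold 40 h → overtime 2 h 27 min, regular 40 h 0 min.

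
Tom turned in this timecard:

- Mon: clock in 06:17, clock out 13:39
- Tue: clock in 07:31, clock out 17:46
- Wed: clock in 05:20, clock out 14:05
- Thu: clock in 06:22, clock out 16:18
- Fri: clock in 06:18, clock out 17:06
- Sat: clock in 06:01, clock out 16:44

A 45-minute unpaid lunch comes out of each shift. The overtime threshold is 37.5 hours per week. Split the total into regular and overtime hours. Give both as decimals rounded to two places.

Regular 37.50 hours, overtime 15.82 hours

Mon: 06:17–13:39 = 7 h 22 min; less 45 min break → 6 h 37 min
Tue: 07:31–17:46 = 10 h 15 min; less 45 min break → 9 h 30 min
Wed: 05:20–14:05 = 8 h 45 min; less 45 min break → 8 h 0 min
Thu: 06:22–16:18 = 9 h 56 min; less 45 min break → 9 h 11 min
Fri: 06:18–17:06 = 10 h 48 min; less 45 min break → 10 h 3 min
Sat: 06:01–16:44 = 10 h 43 min; less 45 min break → 9 h 58 min
Total worked: 53 h 19 min = 53.32 h.
Threshold 37.5 h → overtime 15 h 49 min, regular 37 h 30 min.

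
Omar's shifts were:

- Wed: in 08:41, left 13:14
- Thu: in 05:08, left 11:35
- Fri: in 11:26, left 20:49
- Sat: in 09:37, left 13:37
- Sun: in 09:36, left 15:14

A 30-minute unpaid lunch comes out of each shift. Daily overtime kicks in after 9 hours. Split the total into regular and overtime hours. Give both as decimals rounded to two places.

Wed: 08:41–13:14 = 4 h 33 min; less 30 min break → 4 h 3 min
Thu: 05:08–11:35 = 6 h 27 min; less 30 min break → 5 h 57 min
Fri: 11:26–20:49 = 9 h 23 min; less 30 min break → 8 h 53 min
Sat: 09:37–13:37 = 4 h 0 min; less 30 min break → 3 h 30 min
Sun: 09:36–15:14 = 5 h 38 min; less 30 min break → 5 h 8 min
Wed reg 4 h 3 min / OT 0 h 0 min; Thu reg 5 h 57 min / OT 0 h 0 min; Fri reg 8 h 53 min / OT 0 h 0 min; Sat reg 3 h 30 min / OT 0 h 0 min; Sun reg 5 h 8 min / OT 0 h 0 min.
Totals: regular 27 h 31 min, overtime 0 h 0 min.

Regular 27.52 hours, overtime 0.00 hours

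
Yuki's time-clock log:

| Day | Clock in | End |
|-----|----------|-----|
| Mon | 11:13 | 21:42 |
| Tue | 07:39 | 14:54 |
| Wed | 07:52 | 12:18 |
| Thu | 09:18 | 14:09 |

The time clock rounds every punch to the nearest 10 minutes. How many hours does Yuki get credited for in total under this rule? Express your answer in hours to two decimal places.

Mon: in 11:13→11:10, out 21:42→21:40; 10 h 30 min
Tue: in 07:39→07:40, out 14:54→14:50; 7 h 10 min
Wed: in 07:52→07:50, out 12:18→12:20; 4 h 30 min
Thu: in 09:18→09:20, out 14:09→14:10; 4 h 50 min
Total credited: 27 h 0 min.

27.00 hours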